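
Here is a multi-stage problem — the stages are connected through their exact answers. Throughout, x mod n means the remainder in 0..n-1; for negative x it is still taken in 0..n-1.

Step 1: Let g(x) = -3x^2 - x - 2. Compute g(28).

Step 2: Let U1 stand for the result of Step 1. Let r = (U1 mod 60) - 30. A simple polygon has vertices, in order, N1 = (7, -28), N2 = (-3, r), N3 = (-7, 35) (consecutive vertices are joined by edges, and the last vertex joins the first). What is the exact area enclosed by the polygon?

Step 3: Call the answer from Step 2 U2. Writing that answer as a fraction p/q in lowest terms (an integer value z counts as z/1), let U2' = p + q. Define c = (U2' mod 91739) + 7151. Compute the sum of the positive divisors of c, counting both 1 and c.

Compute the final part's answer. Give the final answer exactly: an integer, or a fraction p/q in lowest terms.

Step 1: -3*(28)^2 - 1*(28)^1 - 2 = (-2352) + (-28) + (-2) = -2382; answer -2382
Step 2: U1 = -2382; r = -12; cross terms: (7*-12 - -3*-28)=-168, (-3*35 - -7*-12)=-189, (-7*-28 - 7*35)=-49; twice the area = |-406| = 406; area = 203; answer 203
Step 3: U2 = 203; threaded value p + q = 204; c = 7355; 7355 = 5 * 1471; sigma = (1 + 5) * (1 + 1471) = 6 * 1472 = 8832; answer 8832

8832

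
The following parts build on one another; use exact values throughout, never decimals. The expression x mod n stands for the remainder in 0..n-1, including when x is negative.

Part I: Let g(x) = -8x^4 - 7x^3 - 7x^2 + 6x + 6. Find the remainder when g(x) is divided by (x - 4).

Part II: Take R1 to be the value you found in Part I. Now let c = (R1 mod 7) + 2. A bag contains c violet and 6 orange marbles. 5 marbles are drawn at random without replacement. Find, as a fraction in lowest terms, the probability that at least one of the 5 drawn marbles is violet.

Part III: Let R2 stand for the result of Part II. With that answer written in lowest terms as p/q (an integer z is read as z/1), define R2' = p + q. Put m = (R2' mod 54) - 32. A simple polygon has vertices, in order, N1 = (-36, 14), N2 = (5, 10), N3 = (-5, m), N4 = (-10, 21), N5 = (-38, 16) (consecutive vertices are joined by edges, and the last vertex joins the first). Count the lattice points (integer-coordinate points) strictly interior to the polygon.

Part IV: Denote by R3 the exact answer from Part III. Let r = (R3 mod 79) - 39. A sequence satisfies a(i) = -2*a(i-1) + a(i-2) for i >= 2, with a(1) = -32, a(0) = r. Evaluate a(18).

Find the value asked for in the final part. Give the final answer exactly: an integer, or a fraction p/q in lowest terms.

Part I: remainder = value at the root: -8*(4)^4 - 7*(4)^3 - 7*(4)^2 + 6*(4)^1 + 6 = (-2048) + (-448) + (-112) + (24) + (6) = -2578; answer -2578
Part II: R1 = -2578; c = 7; total draws C(13,5) = 1287; complement C(6,5) = 6; favorable 1287 - 6 = 1281; P = 427/429; answer 427/429
Part III: R2 = 427/429; threaded value p + q = 856; m = 14; cross terms: (-36*10 - 5*14)=-430, (5*14 - -5*10)=120, (-5*21 - -10*14)=35, (-10*16 - -38*21)=638, (-38*14 - -36*16)=44; twice the area = |407| = 407; area = 407/2; boundary points = 1 + 2 + 1 + 1 + 2 = 7; strictly interior points = area - boundary/2 + 1 = 201; answer 201
Part IV: R3 = 201; r = 4; a(2) = -2*(-32) + 1*(4) = 68; iterating: a(2)=68, a(3)=-168, a(4)=404, a(5)=-976, a(6)=2356, a(7)=-5688, a(8)=13732, a(9)=-33152, a(10)=80036, a(11)=-193224, a(12)=466484, a(13)=-1126192, a(14)=2718868, a(15)=-6563928, a(16)=15846724, a(17)=-38257376, a(18)=92361476; answer 92361476

92361476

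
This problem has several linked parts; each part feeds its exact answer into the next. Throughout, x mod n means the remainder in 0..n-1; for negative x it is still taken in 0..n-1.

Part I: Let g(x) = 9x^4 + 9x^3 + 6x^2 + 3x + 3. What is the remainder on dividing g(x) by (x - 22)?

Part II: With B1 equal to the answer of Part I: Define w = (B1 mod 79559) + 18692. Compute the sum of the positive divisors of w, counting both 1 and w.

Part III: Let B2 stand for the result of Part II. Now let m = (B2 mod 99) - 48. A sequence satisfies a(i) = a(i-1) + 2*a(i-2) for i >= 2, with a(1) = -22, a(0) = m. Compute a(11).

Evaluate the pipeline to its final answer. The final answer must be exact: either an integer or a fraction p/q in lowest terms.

Part I: remainder = value at the root: 9*(22)^4 + 9*(22)^3 + 6*(22)^2 + 3*(22)^1 + 3 = (2108304) + (95832) + (2904) + (66) + (3) = 2207109; answer 2207109
Part II: B1 = 2207109; w = 77708; 77708 = 2^2 * 19427; sigma = (1 + 2 + 4) * (1 + 19427) = 7 * 19428 = 135996; answer 135996
Part III: B2 = 135996; m = 21; a(2) = 1*(-22) + 2*(21) = 20; iterating: a(2)=20, a(3)=-24, a(4)=16, a(5)=-32, a(6)=0, a(7)=-64, a(8)=-64, a(9)=-192, a(10)=-320, a(11)=-704; answer -704

-704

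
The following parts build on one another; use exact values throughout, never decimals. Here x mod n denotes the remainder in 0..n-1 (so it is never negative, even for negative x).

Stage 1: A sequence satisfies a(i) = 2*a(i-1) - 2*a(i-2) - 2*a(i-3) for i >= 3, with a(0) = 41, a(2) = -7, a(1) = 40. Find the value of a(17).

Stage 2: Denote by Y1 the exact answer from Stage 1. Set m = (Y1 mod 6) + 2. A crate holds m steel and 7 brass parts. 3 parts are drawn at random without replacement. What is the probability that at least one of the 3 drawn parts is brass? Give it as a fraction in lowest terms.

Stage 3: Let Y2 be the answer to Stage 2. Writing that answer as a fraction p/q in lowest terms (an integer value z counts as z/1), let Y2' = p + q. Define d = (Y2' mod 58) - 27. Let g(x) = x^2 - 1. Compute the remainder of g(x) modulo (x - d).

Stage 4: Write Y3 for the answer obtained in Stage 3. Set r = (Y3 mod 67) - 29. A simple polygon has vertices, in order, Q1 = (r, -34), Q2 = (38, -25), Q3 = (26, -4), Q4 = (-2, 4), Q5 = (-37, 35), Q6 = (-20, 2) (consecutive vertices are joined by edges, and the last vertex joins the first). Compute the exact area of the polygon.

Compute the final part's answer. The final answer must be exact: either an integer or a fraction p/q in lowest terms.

3513/2

Stage 1: a(3) = 2*(-7) - 2*(40) - 2*(41) = -176; iterating: a(3)=-176, a(4)=-418, a(5)=-470, a(6)=248, a(7)=2272, a(8)=4988, a(9)=4936, a(10)=-4648, a(11)=-29144, a(12)=-58864, a(13)=-50144, a(14)=75728, a(15)=369472, a(16)=687776, a(17)=485152; answer 485152
Stage 2: Y1 = 485152; m = 6; total draws C(13,3) = 286; complement C(6,3) = 20; favorable 286 - 20 = 266; P = 133/143; answer 133/143
Stage 3: Y2 = 133/143; threaded value p + q = 276; d = 17; remainder = value at the root: 1*(17)^2 - 1 = (289) + (-1) = 288; answer 288
Stage 4: Y3 = 288; r = -9; cross terms: (-9*-25 - 38*-34)=1517, (38*-4 - 26*-25)=498, (26*4 - -2*-4)=96, (-2*35 - -37*4)=78, (-37*2 - -20*35)=626, (-20*-34 - -9*2)=698; twice the area = |3513| = 3513; area = 3513/2; answer 3513/2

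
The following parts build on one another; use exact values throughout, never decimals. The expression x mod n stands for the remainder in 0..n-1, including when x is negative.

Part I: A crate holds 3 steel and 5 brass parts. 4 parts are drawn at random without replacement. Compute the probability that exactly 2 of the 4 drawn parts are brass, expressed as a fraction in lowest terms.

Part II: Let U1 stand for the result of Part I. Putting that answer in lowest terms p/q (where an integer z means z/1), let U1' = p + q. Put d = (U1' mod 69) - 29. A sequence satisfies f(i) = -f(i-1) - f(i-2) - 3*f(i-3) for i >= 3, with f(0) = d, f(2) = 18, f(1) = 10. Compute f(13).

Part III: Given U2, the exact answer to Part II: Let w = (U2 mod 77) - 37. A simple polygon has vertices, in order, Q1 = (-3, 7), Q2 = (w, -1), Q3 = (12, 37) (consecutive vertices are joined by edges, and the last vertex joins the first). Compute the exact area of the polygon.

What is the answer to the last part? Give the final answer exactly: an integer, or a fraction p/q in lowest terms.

Part I: total draws C(8,4) = 70; favorable C(5,2)*C(3,2) = 30; P = 3/7; answer 3/7
Part II: U1 = 3/7; threaded value p + q = 10; d = -19; f(3) = -1*(18) - 1*(10) - 3*(-19) = 29; iterating: f(3)=29, f(4)=-77, f(5)=-6, f(6)=-4, f(7)=241, f(8)=-219, f(9)=-10, f(10)=-494, f(11)=1161, f(12)=-637, f(13)=958; answer 958
Part III: U2 = 958; w = -3; cross terms: (-3*-1 - -3*7)=24, (-3*37 - 12*-1)=-99, (12*7 - -3*37)=195; twice the area = |120| = 120; area = 60; answer 60

60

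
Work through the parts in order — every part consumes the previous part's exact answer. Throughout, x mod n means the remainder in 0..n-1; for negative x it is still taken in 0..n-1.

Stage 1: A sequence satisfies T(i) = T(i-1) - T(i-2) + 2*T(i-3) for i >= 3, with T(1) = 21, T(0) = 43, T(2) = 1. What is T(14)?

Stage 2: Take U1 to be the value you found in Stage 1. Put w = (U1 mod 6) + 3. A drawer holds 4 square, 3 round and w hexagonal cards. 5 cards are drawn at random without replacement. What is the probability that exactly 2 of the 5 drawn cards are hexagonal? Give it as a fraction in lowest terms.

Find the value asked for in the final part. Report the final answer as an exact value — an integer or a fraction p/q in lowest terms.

Stage 1: T(3) = 1*(1) - 1*(21) + 2*(43) = 66; iterating: T(3)=66, T(4)=107, T(5)=43, T(6)=68, T(7)=239, T(8)=257, T(9)=154, T(10)=375, T(11)=735, T(12)=668, T(13)=683, T(14)=1485; answer 1485
Stage 2: U1 = 1485; w = 6; total draws C(13,5) = 1287; favorable C(6,2)*C(7,3) = 525; P = 175/429; answer 175/429

175/429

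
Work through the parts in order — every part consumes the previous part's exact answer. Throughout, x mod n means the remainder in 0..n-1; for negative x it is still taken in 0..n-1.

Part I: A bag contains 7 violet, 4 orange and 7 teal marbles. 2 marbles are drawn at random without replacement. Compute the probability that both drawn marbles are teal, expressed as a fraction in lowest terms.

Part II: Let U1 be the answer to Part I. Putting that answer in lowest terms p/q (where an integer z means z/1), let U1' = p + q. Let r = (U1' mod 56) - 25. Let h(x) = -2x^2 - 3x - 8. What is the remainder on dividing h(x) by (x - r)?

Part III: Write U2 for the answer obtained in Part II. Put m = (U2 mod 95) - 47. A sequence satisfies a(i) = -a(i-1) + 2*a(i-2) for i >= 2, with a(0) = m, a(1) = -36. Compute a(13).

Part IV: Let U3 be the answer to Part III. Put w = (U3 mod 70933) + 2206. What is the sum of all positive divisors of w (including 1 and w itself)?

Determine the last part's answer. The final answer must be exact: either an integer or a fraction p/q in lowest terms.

88128

Part I: total draws C(18,2) = 153; favorable C(7,2) = 21; P = 7/51; answer 7/51
Part II: U1 = 7/51; threaded value p + q = 58; r = -23; remainder = value at the root: -2*(-23)^2 - 3*(-23)^1 - 8 = (-1058) + (69) + (-8) = -997; answer -997
Part III: U2 = -997; m = 1; a(2) = -1*(-36) + 2*(1) = 38; iterating: a(2)=38, a(3)=-110, a(4)=186, a(5)=-406, a(6)=778, a(7)=-1590, a(8)=3146, a(9)=-6326, a(10)=12618, a(11)=-25270, a(12)=50506, a(13)=-101046; answer -101046
Part IV: U3 = -101046; w = 43026; 43026 = 2 * 3 * 71 * 101; sigma = (1 + 2) * (1 + 3) * (1 + 71) * (1 + 101) = 3 * 4 * 72 * 102 = 88128; answer 88128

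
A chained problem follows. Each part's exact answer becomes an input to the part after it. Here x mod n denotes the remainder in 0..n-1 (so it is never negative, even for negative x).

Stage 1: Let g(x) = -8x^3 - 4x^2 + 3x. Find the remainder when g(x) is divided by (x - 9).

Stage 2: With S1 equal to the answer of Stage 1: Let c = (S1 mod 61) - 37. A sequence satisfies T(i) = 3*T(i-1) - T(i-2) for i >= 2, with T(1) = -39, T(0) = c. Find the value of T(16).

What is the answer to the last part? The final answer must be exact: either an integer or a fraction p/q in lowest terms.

-80793851

Stage 1: remainder = value at the root: -8*(9)^3 - 4*(9)^2 + 3*(9)^1 = (-5832) + (-324) + (27) = -6129; answer -6129
Stage 2: S1 = -6129; c = -5; T(2) = 3*(-39) - 1*(-5) = -112; iterating: T(2)=-112, T(3)=-297, T(4)=-779, T(5)=-2040, T(6)=-5341, T(7)=-13983, T(8)=-36608, T(9)=-95841, T(10)=-250915, T(11)=-656904, T(12)=-1719797, T(13)=-4502487, T(14)=-11787664, T(15)=-30860505, T(16)=-80793851; answer -80793851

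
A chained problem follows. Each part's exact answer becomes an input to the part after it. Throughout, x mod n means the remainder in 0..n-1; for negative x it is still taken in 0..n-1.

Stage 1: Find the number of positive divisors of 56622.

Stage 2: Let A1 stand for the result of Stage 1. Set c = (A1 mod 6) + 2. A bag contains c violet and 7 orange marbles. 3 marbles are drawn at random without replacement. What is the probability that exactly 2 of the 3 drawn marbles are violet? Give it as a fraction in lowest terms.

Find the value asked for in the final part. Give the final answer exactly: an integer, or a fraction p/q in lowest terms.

Stage 1: 56622 = 2 * 3 * 9437; number of divisors = (1+1) * (1+1) * (1+1) = 8; answer 8
Stage 2: A1 = 8; c = 4; total draws C(11,3) = 165; favorable C(4,2)*C(7,1) = 42; P = 14/55; answer 14/55

14/55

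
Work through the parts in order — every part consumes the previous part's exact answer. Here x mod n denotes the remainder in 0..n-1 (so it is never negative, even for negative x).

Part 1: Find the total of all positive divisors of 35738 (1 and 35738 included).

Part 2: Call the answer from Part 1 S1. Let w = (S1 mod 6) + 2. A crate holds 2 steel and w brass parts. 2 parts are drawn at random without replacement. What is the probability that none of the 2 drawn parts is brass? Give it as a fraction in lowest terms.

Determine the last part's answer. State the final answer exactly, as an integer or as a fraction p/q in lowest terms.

1/6

Part 1: 35738 = 2 * 107 * 167; sigma = (1 + 2) * (1 + 107) * (1 + 167) = 3 * 108 * 168 = 54432; answer 54432
Part 2: S1 = 54432; w = 2; total draws C(4,2) = 6; favorable C(2,2) = 1; P = 1/6; answer 1/6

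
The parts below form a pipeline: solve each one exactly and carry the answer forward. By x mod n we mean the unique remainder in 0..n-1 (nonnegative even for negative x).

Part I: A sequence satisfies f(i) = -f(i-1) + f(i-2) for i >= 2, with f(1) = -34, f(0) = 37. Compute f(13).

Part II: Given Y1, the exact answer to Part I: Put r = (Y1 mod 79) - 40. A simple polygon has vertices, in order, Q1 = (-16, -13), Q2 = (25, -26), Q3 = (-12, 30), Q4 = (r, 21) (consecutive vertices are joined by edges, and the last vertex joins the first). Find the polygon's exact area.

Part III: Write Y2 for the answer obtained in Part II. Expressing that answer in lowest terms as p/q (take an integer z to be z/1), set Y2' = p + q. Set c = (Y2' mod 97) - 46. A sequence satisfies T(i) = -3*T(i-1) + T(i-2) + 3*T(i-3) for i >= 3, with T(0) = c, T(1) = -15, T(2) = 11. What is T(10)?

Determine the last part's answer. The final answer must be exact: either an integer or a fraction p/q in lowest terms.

Part I: f(2) = -1*(-34) + 1*(37) = 71; iterating: f(2)=71, f(3)=-105, f(4)=176, f(5)=-281, f(6)=457, f(7)=-738, f(8)=1195, f(9)=-1933, f(10)=3128, f(11)=-5061, f(12)=8189, f(13)=-13250; answer -13250
Part II: Y1 = -13250; r = -18; cross terms: (-16*-26 - 25*-13)=741, (25*30 - -12*-26)=438, (-12*21 - -18*30)=288, (-18*-13 - -16*21)=570; twice the area = |2037| = 2037; area = 2037/2; answer 2037/2
Part III: Y2 = 2037/2; threaded value p + q = 2039; c = -44; T(3) = -3*(11) + 1*(-15) + 3*(-44) = -180; iterating: T(3)=-180, T(4)=506, T(5)=-1665, T(6)=4961, T(7)=-15030, T(8)=45056, T(9)=-135315, T(10)=405911; answer 405911

405911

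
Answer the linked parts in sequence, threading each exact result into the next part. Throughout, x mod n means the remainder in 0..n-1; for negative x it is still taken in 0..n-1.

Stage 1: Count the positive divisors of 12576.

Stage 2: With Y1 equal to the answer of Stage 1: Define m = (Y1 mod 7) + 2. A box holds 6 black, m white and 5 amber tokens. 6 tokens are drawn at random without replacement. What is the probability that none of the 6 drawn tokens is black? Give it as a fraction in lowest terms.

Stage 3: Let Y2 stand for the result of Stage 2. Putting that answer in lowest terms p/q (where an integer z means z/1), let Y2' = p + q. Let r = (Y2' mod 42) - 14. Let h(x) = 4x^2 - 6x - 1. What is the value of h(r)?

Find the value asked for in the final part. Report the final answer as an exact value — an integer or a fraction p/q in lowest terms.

2753

Stage 1: 12576 = 2^5 * 3 * 131; number of divisors = (5+1) * (1+1) * (1+1) = 24; answer 24
Stage 2: Y1 = 24; m = 5; total draws C(16,6) = 8008; favorable C(10,6) = 210; P = 15/572; answer 15/572
Stage 3: Y2 = 15/572; threaded value p + q = 587; r = 27; 4*(27)^2 - 6*(27)^1 - 1 = (2916) + (-162) + (-1) = 2753; answer 2753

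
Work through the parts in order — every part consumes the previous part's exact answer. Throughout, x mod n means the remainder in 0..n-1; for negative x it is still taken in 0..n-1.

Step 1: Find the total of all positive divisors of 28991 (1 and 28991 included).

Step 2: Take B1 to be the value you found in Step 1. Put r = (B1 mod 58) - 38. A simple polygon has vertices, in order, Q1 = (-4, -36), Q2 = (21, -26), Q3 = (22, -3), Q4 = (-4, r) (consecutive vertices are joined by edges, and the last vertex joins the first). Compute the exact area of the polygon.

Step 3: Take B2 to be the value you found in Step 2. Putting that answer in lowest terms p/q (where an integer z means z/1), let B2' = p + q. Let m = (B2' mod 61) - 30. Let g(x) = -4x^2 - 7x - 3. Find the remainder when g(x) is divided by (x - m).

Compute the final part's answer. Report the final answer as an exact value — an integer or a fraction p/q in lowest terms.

Step 1: 28991 = 53 * 547; sigma = (1 + 53) * (1 + 547) = 54 * 548 = 29592; answer 29592
Step 2: B1 = 29592; r = -26; cross terms: (-4*-26 - 21*-36)=860, (21*-3 - 22*-26)=509, (22*-26 - -4*-3)=-584, (-4*-36 - -4*-26)=40; twice the area = |825| = 825; area = 825/2; answer 825/2
Step 3: B2 = 825/2; threaded value p + q = 827; m = 4; remainder = value at the root: -4*(4)^2 - 7*(4)^1 - 3 = (-64) + (-28) + (-3) = -95; answer -95

-95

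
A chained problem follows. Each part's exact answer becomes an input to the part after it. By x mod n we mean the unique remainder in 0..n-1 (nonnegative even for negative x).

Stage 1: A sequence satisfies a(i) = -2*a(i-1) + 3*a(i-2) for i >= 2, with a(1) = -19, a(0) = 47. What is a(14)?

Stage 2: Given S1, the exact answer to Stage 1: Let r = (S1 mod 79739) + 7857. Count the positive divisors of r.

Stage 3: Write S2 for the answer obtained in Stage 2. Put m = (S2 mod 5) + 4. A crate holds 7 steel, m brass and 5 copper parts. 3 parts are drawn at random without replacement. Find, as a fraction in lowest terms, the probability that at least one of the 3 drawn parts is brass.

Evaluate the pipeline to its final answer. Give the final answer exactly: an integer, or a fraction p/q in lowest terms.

Stage 1: a(2) = -2*(-19) + 3*(47) = 179; iterating: a(2)=179, a(3)=-415, a(4)=1367, a(5)=-3979, a(6)=12059, a(7)=-36055, a(8)=108287, a(9)=-324739, a(10)=974339, a(11)=-2922895, a(12)=8768807, a(13)=-26306299, a(14)=78919019; answer 78919019
Stage 2: S1 = 78919019; r = 65005; 65005 = 5 * 13001; number of divisors = (1+1) * (1+1) = 4; answer 4
Stage 3: S2 = 4; m = 8; total draws C(20,3) = 1140; complement C(12,3) = 220; favorable 1140 - 220 = 920; P = 46/57; answer 46/57

46/57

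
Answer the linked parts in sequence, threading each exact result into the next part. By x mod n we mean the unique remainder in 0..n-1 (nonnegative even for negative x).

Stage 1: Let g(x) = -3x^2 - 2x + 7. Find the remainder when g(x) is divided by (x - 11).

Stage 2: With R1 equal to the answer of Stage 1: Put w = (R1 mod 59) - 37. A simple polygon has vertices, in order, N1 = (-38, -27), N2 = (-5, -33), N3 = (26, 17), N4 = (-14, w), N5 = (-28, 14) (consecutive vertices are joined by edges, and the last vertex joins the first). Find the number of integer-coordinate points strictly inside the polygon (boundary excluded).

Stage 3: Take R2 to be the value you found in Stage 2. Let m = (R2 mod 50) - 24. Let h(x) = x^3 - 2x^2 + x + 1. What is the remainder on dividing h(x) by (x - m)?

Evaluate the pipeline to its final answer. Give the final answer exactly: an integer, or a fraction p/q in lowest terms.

Stage 1: remainder = value at the root: -3*(11)^2 - 2*(11)^1 + 7 = (-363) + (-22) + (7) = -378; answer -378
Stage 2: R1 = -378; w = -2; cross terms: (-38*-33 - -5*-27)=1119, (-5*17 - 26*-33)=773, (26*-2 - -14*17)=186, (-14*14 - -28*-2)=-252, (-28*-27 - -38*14)=1288; twice the area = |3114| = 3114; area = 1557; boundary points = 3 + 1 + 1 + 2 + 1 = 8; strictly interior points = area - boundary/2 + 1 = 1554; answer 1554
Stage 3: R2 = 1554; m = -20; remainder = value at the root: 1*(-20)^3 - 2*(-20)^2 + 1*(-20)^1 + 1 = (-8000) + (-800) + (-20) + (1) = -8819; answer -8819

-8819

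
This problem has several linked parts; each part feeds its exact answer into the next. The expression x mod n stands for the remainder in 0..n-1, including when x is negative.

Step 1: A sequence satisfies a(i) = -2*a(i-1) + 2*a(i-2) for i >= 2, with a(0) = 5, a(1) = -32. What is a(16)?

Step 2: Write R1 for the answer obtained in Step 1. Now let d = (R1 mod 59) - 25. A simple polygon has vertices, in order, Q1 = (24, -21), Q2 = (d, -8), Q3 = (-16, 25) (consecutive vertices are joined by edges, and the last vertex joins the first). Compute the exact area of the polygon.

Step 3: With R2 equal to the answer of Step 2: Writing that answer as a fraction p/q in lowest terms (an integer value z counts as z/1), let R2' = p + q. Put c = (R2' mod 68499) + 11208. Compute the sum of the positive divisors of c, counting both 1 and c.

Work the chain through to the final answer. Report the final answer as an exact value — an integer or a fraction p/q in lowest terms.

22968

Step 1: a(2) = -2*(-32) + 2*(5) = 74; iterating: a(2)=74, a(3)=-212, a(4)=572, a(5)=-1568, a(6)=4280, a(7)=-11696, a(8)=31952, a(9)=-87296, a(10)=238496, a(11)=-651584, a(12)=1780160, a(13)=-4863488, a(14)=13287296, a(15)=-36301568, a(16)=99177728; answer 99177728
Step 2: R1 = 99177728; d = 1; cross terms: (24*-8 - 1*-21)=-171, (1*25 - -16*-8)=-103, (-16*-21 - 24*25)=-264; twice the area = |-538| = 538; area = 269; answer 269
Step 3: R2 = 269; threaded value p + q = 270; c = 11478; 11478 = 2 * 3 * 1913; sigma = (1 + 2) * (1 + 3) * (1 + 1913) = 3 * 4 * 1914 = 22968; answer 22968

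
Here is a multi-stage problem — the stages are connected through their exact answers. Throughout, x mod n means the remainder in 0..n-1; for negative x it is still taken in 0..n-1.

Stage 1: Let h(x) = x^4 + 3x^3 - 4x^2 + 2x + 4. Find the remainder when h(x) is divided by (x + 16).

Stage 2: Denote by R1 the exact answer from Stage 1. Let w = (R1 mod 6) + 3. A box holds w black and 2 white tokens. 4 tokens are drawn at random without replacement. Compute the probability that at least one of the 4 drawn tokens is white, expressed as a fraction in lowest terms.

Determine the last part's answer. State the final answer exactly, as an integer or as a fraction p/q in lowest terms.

Stage 1: remainder = value at the root: 1*(-16)^4 + 3*(-16)^3 - 4*(-16)^2 + 2*(-16)^1 + 4 = (65536) + (-12288) + (-1024) + (-32) + (4) = 52196; answer 52196
Stage 2: R1 = 52196; w = 5; total draws C(7,4) = 35; complement C(5,4) = 5; favorable 35 - 5 = 30; P = 6/7; answer 6/7

6/7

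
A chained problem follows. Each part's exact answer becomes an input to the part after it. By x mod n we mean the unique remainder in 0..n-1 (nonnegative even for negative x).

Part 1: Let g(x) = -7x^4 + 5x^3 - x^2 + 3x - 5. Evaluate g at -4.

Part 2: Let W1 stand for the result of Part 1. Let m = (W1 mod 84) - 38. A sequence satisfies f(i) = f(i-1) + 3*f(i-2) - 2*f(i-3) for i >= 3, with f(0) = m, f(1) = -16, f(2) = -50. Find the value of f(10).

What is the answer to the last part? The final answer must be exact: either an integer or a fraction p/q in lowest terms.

-13826

Part 1: -7*(-4)^4 + 5*(-4)^3 - 1*(-4)^2 + 3*(-4)^1 - 5 = (-1792) + (-320) + (-16) + (-12) + (-5) = -2145; answer -2145
Part 2: W1 = -2145; m = 1; f(3) = 1*(-50) + 3*(-16) - 2*(1) = -100; iterating: f(3)=-100, f(4)=-218, f(5)=-418, f(6)=-872, f(7)=-1690, f(8)=-3470, f(9)=-6796, f(10)=-13826; answer -13826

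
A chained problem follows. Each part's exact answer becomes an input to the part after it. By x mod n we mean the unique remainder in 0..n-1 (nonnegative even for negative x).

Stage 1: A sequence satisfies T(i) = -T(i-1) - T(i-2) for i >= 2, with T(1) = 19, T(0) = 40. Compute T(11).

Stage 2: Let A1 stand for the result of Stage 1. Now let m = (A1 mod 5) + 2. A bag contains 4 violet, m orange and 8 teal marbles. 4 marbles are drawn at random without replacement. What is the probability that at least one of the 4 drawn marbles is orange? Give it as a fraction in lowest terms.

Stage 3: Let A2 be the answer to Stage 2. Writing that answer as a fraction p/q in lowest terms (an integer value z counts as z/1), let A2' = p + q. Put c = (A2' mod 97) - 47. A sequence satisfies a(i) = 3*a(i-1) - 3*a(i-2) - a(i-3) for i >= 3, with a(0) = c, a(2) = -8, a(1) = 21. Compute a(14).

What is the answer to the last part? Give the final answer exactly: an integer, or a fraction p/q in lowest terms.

-187214

Stage 1: T(2) = -1*(19) - 1*(40) = -59; iterating: T(2)=-59, T(3)=40, T(4)=19, T(5)=-59, T(6)=40, T(7)=19, T(8)=-59, T(9)=40, T(10)=19, T(11)=-59; answer -59
Stage 2: A1 = -59; m = 3; total draws C(15,4) = 1365; complement C(12,4) = 495; favorable 1365 - 495 = 870; P = 58/91; answer 58/91
Stage 3: A2 = 58/91; threaded value p + q = 149; c = 5; a(3) = 3*(-8) - 3*(21) - 1*(5) = -92; iterating: a(3)=-92, a(4)=-273, a(5)=-535, a(6)=-694, a(7)=-204, a(8)=2005, a(9)=7321, a(10)=16152, a(11)=24488, a(12)=17687, a(13)=-36555, a(14)=-187214; answer -187214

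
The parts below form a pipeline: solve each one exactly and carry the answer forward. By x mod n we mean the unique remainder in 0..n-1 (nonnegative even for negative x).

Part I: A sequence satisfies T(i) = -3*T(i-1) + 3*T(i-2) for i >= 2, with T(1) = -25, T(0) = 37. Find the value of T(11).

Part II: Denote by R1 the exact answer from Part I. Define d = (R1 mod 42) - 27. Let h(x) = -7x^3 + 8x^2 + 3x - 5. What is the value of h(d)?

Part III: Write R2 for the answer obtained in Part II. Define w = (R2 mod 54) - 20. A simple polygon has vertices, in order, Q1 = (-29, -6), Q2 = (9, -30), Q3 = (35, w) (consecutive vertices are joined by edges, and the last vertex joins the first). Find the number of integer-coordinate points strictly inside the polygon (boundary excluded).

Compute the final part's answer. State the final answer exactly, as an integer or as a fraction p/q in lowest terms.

1432

Part I: T(2) = -3*(-25) + 3*(37) = 186; iterating: T(2)=186, T(3)=-633, T(4)=2457, T(5)=-9270, T(6)=35181, T(7)=-133353, T(8)=505602, T(9)=-1916865, T(10)=7267401, T(11)=-27552798; answer -27552798
Part II: R1 = -27552798; d = -27; -7*(-27)^3 + 8*(-27)^2 + 3*(-27)^1 - 5 = (137781) + (5832) + (-81) + (-5) = 143527; answer 143527
Part III: R2 = 143527; w = 29; cross terms: (-29*-30 - 9*-6)=924, (9*29 - 35*-30)=1311, (35*-6 - -29*29)=631; twice the area = |2866| = 2866; area = 1433; boundary points = 2 + 1 + 1 = 4; strictly interior points = area - boundary/2 + 1 = 1432; answer 1432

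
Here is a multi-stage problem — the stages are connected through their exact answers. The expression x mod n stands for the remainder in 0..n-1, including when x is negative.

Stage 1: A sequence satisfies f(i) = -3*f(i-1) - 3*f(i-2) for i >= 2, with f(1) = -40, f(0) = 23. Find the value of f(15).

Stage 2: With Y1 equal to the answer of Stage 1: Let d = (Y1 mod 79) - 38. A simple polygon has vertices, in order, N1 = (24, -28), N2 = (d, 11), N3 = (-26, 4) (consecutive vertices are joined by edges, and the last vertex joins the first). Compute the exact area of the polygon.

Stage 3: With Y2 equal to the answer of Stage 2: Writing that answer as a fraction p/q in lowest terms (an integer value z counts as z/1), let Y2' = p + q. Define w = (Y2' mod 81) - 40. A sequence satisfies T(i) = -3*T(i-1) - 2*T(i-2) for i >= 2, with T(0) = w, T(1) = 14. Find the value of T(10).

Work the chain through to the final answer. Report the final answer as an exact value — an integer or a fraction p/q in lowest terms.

Stage 1: f(2) = -3*(-40) - 3*(23) = 51; iterating: f(2)=51, f(3)=-33, f(4)=-54, f(5)=261, f(6)=-621, f(7)=1080, f(8)=-1377, f(9)=891, f(10)=1458, f(11)=-7047, f(12)=16767, f(13)=-29160, f(14)=37179, f(15)=-24057; answer -24057
Stage 2: Y1 = -24057; d = 0; cross terms: (24*11 - 0*-28)=264, (0*4 - -26*11)=286, (-26*-28 - 24*4)=632; twice the area = |1182| = 1182; area = 591; answer 591
Stage 3: Y2 = 591; threaded value p + q = 592; w = -15; T(2) = -3*(14) - 2*(-15) = -12; iterating: T(2)=-12, T(3)=8, T(4)=0, T(5)=-16, T(6)=48, T(7)=-112, T(8)=240, T(9)=-496, T(10)=1008; answer 1008

1008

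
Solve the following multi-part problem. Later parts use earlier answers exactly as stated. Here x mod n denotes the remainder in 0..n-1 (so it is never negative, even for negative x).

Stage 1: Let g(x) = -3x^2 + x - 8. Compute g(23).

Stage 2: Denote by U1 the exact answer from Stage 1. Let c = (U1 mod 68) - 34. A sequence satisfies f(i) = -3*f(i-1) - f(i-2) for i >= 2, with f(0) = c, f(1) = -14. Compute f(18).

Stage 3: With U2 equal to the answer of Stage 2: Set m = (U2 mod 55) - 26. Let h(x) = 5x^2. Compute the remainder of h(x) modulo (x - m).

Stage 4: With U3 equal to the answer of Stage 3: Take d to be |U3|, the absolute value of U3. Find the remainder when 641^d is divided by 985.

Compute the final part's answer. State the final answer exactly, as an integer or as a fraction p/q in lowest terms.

Stage 1: -3*(23)^2 + 1*(23)^1 - 8 = (-1587) + (23) + (-8) = -1572; answer -1572
Stage 2: U1 = -1572; c = 26; f(2) = -3*(-14) - 1*(26) = 16; iterating: f(2)=16, f(3)=-34, f(4)=86, f(5)=-224, f(6)=586, f(7)=-1534, f(8)=4016, f(9)=-10514, f(10)=27526, f(11)=-72064, f(12)=188666, f(13)=-493934, f(14)=1293136, f(15)=-3385474, f(16)=8863286, f(17)=-23204384, f(18)=60749866; answer 60749866
Stage 3: U2 = 60749866; m = -25; remainder = value at the root: 5*(-25)^2 = (3125) = 3125; answer 3125
Stage 4: U3 = 3125; d = 3125; squarings mod 985: 641^1=641, 641^2=136, 641^4=766, 641^8=681, 641^16=811, 641^32=726, 641^64=101, 641^128=351, 641^256=76, 641^512=851, 641^1024=226, 641^2048=841; 641^3125 = 641^1 * 641^4 * 641^16 * 641^32 * 641^1024 * 641^2048 = 586 (mod 985); answer 586

586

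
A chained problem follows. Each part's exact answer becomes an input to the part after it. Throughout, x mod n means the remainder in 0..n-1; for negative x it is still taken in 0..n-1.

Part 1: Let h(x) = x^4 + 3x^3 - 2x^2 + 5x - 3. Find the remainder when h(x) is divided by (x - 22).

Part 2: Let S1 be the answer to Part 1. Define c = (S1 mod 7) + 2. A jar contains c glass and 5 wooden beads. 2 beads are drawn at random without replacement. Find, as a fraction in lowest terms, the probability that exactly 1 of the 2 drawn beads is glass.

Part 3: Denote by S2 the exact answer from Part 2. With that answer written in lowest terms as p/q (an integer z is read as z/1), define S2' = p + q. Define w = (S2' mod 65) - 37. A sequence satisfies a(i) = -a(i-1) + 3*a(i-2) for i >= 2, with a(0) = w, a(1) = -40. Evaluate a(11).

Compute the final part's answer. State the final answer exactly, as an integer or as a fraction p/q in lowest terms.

-37780

Part 1: remainder = value at the root: 1*(22)^4 + 3*(22)^3 - 2*(22)^2 + 5*(22)^1 - 3 = (234256) + (31944) + (-968) + (110) + (-3) = 265339; answer 265339
Part 2: S1 = 265339; c = 6; total draws C(11,2) = 55; favorable C(6,1)*C(5,1) = 30; P = 6/11; answer 6/11
Part 3: S2 = 6/11; threaded value p + q = 17; w = -20; a(2) = -1*(-40) + 3*(-20) = -20; iterating: a(2)=-20, a(3)=-100, a(4)=40, a(5)=-340, a(6)=460, a(7)=-1480, a(8)=2860, a(9)=-7300, a(10)=15880, a(11)=-37780; answer -37780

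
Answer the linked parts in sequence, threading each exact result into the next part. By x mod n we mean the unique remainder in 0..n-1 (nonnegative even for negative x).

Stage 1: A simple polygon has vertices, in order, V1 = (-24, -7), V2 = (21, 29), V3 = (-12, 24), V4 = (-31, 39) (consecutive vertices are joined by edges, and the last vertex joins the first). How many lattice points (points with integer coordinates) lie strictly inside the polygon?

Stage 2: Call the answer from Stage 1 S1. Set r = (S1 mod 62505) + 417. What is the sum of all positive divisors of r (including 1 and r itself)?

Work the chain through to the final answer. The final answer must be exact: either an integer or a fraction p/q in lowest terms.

Stage 1: cross terms: (-24*29 - 21*-7)=-549, (21*24 - -12*29)=852, (-12*39 - -31*24)=276, (-31*-7 - -24*39)=1153; twice the area = |1732| = 1732; area = 866; boundary points = 9 + 1 + 1 + 1 = 12; strictly interior points = area - boundary/2 + 1 = 861; answer 861
Stage 2: S1 = 861; r = 1278; 1278 = 2 * 3^2 * 71; sigma = (1 + 2) * (1 + 3 + 9) * (1 + 71) = 3 * 13 * 72 = 2808; answer 2808

2808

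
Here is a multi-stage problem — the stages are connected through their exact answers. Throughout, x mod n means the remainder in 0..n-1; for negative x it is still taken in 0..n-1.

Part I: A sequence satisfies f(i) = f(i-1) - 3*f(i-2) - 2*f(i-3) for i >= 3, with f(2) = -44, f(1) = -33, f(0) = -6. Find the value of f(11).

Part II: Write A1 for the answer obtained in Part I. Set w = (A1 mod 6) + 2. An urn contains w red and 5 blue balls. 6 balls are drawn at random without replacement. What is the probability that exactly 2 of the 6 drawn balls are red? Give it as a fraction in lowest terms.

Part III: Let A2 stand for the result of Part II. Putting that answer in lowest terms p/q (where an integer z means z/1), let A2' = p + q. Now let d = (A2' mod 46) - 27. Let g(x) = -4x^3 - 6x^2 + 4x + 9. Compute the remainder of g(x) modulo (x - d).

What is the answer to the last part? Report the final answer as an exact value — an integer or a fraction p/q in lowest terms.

Part I: f(3) = 1*(-44) - 3*(-33) - 2*(-6) = 67; iterating: f(3)=67, f(4)=265, f(5)=152, f(6)=-777, f(7)=-1763, f(8)=264, f(9)=7107, f(10)=9841, f(11)=-12008; answer -12008
Part II: A1 = -12008; w = 6; total draws C(11,6) = 462; favorable C(6,2)*C(5,4) = 75; P = 25/154; answer 25/154
Part III: A2 = 25/154; threaded value p + q = 179; d = 14; remainder = value at the root: -4*(14)^3 - 6*(14)^2 + 4*(14)^1 + 9 = (-10976) + (-1176) + (56) + (9) = -12087; answer -12087

-12087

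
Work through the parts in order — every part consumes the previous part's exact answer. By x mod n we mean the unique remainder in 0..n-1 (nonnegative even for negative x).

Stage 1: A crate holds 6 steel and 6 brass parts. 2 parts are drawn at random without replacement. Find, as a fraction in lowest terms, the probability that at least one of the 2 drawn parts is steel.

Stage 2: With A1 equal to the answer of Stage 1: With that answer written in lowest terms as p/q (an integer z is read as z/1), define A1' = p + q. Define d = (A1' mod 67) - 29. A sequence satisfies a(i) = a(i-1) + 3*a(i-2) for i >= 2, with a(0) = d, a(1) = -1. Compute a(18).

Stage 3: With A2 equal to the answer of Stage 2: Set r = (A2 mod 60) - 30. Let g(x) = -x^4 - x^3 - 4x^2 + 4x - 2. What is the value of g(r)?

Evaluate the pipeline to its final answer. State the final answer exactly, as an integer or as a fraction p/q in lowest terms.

Stage 1: total draws C(12,2) = 66; complement C(6,2) = 15; favorable 66 - 15 = 51; P = 17/22; answer 17/22
Stage 2: A1 = 17/22; threaded value p + q = 39; d = 10; a(2) = 1*(-1) + 3*(10) = 29; iterating: a(2)=29, a(3)=26, a(4)=113, a(5)=191, a(6)=530, a(7)=1103, a(8)=2693, a(9)=6002, a(10)=14081, a(11)=32087, a(12)=74330, a(13)=170591, a(14)=393581, a(15)=905354, a(16)=2086097, a(17)=4802159, a(18)=11060450; answer 11060450
Stage 3: A2 = 11060450; r = 20; -1*(20)^4 - 1*(20)^3 - 4*(20)^2 + 4*(20)^1 - 2 = (-160000) + (-8000) + (-1600) + (80) + (-2) = -169522; answer -169522

-169522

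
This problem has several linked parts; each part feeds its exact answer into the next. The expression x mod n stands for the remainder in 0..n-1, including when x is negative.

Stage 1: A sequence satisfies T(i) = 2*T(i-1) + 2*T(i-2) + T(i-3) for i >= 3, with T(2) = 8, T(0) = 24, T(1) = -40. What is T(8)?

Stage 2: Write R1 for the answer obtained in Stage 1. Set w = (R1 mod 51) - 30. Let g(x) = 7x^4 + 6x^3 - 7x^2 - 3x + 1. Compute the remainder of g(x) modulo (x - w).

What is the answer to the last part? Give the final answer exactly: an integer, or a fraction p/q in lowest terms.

Stage 1: T(3) = 2*(8) + 2*(-40) + 1*(24) = -40; iterating: T(3)=-40, T(4)=-104, T(5)=-280, T(6)=-808, T(7)=-2280, T(8)=-6456; answer -6456
Stage 2: R1 = -6456; w = -9; remainder = value at the root: 7*(-9)^4 + 6*(-9)^3 - 7*(-9)^2 - 3*(-9)^1 + 1 = (45927) + (-4374) + (-567) + (27) + (1) = 41014; answer 41014

41014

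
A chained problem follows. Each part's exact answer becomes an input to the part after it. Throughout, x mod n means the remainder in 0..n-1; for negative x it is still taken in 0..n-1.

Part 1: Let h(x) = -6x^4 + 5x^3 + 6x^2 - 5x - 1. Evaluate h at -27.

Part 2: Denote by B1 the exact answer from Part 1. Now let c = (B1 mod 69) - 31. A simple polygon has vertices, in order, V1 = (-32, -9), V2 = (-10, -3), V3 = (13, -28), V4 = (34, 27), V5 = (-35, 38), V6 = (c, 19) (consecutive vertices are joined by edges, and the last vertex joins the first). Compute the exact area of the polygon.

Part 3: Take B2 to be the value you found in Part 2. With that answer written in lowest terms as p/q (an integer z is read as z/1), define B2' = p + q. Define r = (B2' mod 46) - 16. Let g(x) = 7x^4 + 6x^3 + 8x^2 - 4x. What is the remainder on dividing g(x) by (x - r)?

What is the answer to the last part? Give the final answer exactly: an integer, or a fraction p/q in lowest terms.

Part 1: -6*(-27)^4 + 5*(-27)^3 + 6*(-27)^2 - 5*(-27)^1 - 1 = (-3188646) + (-98415) + (4374) + (135) + (-1) = -3282553; answer -3282553
Part 2: B1 = -3282553; c = 22; cross terms: (-32*-3 - -10*-9)=6, (-10*-28 - 13*-3)=319, (13*27 - 34*-28)=1303, (34*38 - -35*27)=2237, (-35*19 - 22*38)=-1501, (22*-9 - -32*19)=410; twice the area = |2774| = 2774; area = 1387; answer 1387
Part 3: B2 = 1387; threaded value p + q = 1388; r = -8; remainder = value at the root: 7*(-8)^4 + 6*(-8)^3 + 8*(-8)^2 - 4*(-8)^1 = (28672) + (-3072) + (512) + (32) = 26144; answer 26144

26144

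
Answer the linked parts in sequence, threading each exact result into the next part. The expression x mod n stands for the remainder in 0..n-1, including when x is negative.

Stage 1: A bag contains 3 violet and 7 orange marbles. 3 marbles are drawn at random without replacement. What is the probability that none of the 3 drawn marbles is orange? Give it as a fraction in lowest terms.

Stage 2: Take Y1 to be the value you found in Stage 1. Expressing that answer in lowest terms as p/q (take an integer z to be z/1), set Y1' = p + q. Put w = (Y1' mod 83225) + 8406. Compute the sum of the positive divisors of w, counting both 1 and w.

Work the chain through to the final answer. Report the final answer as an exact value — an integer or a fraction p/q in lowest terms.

8528

Stage 1: total draws C(10,3) = 120; favorable C(3,3) = 1; P = 1/120; answer 1/120
Stage 2: Y1 = 1/120; threaded value p + q = 121; w = 8527; 8527 is prime, so its only divisors are 1 and 8527; sigma = 1 + 8527 = 8528; answer 8528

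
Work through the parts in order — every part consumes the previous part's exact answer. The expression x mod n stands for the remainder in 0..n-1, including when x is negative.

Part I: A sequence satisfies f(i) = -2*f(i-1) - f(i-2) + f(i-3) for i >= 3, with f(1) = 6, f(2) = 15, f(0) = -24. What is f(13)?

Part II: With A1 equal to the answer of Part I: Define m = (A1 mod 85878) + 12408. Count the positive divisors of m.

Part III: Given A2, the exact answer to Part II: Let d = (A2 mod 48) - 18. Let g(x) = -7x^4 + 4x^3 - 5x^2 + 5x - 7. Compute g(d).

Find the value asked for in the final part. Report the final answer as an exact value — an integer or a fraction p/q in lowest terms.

-258853

Part I: f(3) = -2*(15) - 1*(6) + 1*(-24) = -60; iterating: f(3)=-60, f(4)=111, f(5)=-147, f(6)=123, f(7)=12, f(8)=-294, f(9)=699, f(10)=-1092, f(11)=1191, f(12)=-591, f(13)=-1101; answer -1101
Part II: A1 = -1101; m = 97185; 97185 = 3 * 5 * 11 * 19 * 31; number of divisors = (1+1) * (1+1) * (1+1) * (1+1) * (1+1) = 32; answer 32
Part III: A2 = 32; d = 14; -7*(14)^4 + 4*(14)^3 - 5*(14)^2 + 5*(14)^1 - 7 = (-268912) + (10976) + (-980) + (70) + (-7) = -258853; answer -258853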